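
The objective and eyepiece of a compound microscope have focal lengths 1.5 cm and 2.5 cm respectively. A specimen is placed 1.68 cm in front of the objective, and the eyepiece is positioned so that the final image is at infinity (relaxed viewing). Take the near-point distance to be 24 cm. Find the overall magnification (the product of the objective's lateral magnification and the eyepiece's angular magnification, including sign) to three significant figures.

-80.0

Objective: 1/d_i = 1/f_obj - 1/d_o = 1/1.5 - 1/1.68 = 0.07143 cm^-1, so d_i = 14.000 cm.
m_obj = -d_i/d_o = -14.000/1.68 = -8.333.
Eyepiece angular magnification (image at infinity): M_eye = D/f_e = 24/2.5 = 9.600.
Overall M = m_obj x M_eye = (-8.333)(9.600) = -80.00.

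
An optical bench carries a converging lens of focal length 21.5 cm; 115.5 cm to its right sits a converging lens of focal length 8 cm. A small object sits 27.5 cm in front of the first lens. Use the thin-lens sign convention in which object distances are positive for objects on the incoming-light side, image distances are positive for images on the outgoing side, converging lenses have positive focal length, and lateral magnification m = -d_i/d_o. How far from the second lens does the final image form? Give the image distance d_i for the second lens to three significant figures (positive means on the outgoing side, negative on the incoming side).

First lens: d_i1 = 1/(1/21.5 - 1/27.5) = 98.542 cm.
Object distance for lens 2: d_o2 = 115.5 - 98.542 = 16.958 cm.
Second lens: d_i2 = 1/(1/8 - 1/(16.958)) = 15.144 cm.

15.1 cm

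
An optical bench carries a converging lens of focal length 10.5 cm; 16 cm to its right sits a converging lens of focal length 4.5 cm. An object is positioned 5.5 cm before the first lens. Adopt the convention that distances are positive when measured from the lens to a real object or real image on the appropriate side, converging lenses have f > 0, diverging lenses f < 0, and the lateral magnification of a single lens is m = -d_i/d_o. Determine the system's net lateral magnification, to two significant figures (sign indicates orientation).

Applying the thin-lens equation to the first lens, 1/10.5 = 1/5.5 + 1/d_i1, which gives d_i1 = -11.550 cm.
Its lateral magnification is m_1 = -d_i1/d_o1 = -(-11.550)/5.5 = 2.1000.
With d_i1 < 0 the first image is virtual and lies on the object side; the object distance for lens 2 is d_o2 = 16 - (-11.550) = 27.550 cm.
Applying the thin-lens equation again with f_2 = 4.5 cm and d_o2 = 27.550 cm gives d_i2 = 5.379 cm.
m_2 = -(5.379)/(27.550) = -0.1952.
Overall magnification: m = m_1 m_2 = -0.4100.

-0.41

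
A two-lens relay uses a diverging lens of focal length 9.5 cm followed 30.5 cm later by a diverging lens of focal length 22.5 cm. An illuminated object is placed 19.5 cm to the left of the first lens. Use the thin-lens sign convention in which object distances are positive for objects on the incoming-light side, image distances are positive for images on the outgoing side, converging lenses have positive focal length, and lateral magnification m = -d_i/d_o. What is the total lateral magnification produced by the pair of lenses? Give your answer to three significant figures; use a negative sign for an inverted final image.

0.124

Lens 1: 1/d_i1 = 1/f_1 - 1/d_o1 = 1/(-9.5) - 1/19.5 = -0.15655 cm^-1, so d_i1 = -6.388 cm.
m_1 = -(-6.388)/19.5 = 0.3276.
With d_i1 < 0 the first image is virtual and lies on the object side; the object distance for lens 2 is d_o2 = 30.5 - (-6.388) = 36.888 cm.
Lens 2: 1/d_i2 = 1/f_2 - 1/d_o2 = 1/(-22.5) - 1/(36.888) = -0.07155 cm^-1, so d_i2 = -13.976 cm.
m_2 = -(-13.976)/(36.888) = 0.3789.
Overall magnification: m = m_1 m_2 = 0.1241.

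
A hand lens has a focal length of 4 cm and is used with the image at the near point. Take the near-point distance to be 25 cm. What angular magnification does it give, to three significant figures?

7.25

M = 1 + D/f = 1 + 25/4 = 7.250.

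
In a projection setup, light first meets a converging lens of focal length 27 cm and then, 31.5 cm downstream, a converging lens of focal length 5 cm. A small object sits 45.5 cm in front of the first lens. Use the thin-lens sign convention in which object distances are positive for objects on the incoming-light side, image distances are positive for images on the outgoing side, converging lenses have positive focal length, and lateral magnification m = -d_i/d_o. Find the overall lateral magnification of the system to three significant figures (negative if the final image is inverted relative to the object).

Lens 1: 1/d_i1 = 1/f_1 - 1/d_o1 = 1/27 - 1/45.5 = 0.01506 cm^-1, so d_i1 = 66.405 cm.
m_1 = -(66.405)/45.5 = -1.4595.
Since 66.405 cm > 31.5 cm, the first image lies past the second lens and serves as a virtual object: d_o2 = L - d_i1 = -34.905 cm.
Lens 2: 1/d_i2 = 1/f_2 - 1/d_o2 = 1/5 - 1/(-34.905) = 0.22865 cm^-1, so d_i2 = 4.374 cm.
m_2 = -(4.374)/(-34.905) = 0.1253.
Total m = m_1 x m_2 = (-1.4595)(0.1253) = -0.1829.

-0.183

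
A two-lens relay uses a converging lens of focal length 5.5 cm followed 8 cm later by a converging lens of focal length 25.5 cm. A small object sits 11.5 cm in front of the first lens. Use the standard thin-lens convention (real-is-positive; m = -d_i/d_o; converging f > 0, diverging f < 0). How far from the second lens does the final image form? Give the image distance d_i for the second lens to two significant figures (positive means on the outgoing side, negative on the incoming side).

First lens: d_i1 = 1/(1/5.5 - 1/11.5) = 10.542 cm.
This image would form 10.542 cm past lens 1, i.e. 2.542 cm beyond lens 2, so it is a virtual object for lens 2: d_o2 = 8 - 10.542 = -2.542 cm.
Second lens: d_i2 = 1/(1/25.5 - 1/(-2.542)) = 2.311 cm.

2.3 cm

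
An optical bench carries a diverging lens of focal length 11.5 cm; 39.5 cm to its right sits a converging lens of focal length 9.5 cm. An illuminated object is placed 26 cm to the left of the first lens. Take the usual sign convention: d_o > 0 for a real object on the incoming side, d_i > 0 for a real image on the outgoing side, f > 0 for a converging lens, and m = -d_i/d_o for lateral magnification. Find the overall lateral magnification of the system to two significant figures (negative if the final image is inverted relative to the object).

First lens: d_i1 = 1/(1/(-11.5) - 1/26) = -7.973 cm.
m_1 = -(-7.973)/26 = 0.3067.
With d_i1 < 0 the first image is virtual and lies on the object side; the object distance for lens 2 is d_o2 = 39.5 - (-7.973) = 47.473 cm.
Second lens: d_i2 = 1/(1/9.5 - 1/(47.473)) = 11.877 cm.
m_2 = -(11.877)/(47.473) = -0.2502.
The system's lateral magnification is m_1 m_2 = (0.3067)(-0.2502) = -0.0767.

-0.077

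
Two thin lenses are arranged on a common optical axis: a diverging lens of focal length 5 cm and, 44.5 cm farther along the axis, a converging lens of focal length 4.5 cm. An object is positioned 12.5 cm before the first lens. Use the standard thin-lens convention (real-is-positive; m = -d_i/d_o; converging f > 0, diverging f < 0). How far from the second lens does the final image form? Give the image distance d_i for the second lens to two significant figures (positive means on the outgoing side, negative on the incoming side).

First lens: d_i1 = 1/(1/(-5) - 1/12.5) = -3.571 cm.
The intermediate image is virtual, 3.571 cm to the left of lens 1, so d_o2 = L - d_i1 = 44.5 - (-3.571) = 48.071 cm.
Second lens: d_i2 = 1/(1/4.5 - 1/(48.071)) = 4.965 cm.

5.0 cm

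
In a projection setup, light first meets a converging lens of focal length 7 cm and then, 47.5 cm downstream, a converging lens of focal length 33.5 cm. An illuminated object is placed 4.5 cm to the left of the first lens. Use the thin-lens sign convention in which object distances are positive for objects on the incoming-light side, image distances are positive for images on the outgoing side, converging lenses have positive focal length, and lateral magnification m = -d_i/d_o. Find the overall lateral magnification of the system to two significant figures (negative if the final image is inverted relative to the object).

-3.5

Lens 1: 1/d_i1 = 1/f_1 - 1/d_o1 = 1/7 - 1/4.5 = -0.07937 cm^-1, so d_i1 = -12.600 cm.
m_1 = -(-12.600)/4.5 = 2.8000.
With d_i1 < 0 the first image is virtual and lies on the object side; the object distance for lens 2 is d_o2 = 47.5 - (-12.600) = 60.100 cm.
Lens 2: 1/d_i2 = 1/f_2 - 1/d_o2 = 1/33.5 - 1/(60.100) = 0.01321 cm^-1, so d_i2 = 75.690 cm.
m_2 = -(75.690)/(60.100) = -1.2594.
The system's lateral magnification is m_1 m_2 = (2.8000)(-1.2594) = -3.5263.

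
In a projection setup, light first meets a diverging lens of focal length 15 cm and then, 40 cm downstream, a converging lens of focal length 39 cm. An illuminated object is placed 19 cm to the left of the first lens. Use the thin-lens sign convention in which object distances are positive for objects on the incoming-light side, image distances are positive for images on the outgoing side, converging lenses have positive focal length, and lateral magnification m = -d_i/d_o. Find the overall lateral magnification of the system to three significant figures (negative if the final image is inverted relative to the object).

Lens 1: 1/d_i1 = 1/f_1 - 1/d_o1 = 1/(-15) - 1/19 = -0.11930 cm^-1, so d_i1 = -8.382 cm.
m_1 = -(-8.382)/19 = 0.4412.
The intermediate image is virtual, 8.382 cm to the left of lens 1, so d_o2 = L - d_i1 = 40 - (-8.382) = 48.382 cm.
Lens 2: 1/d_i2 = 1/f_2 - 1/d_o2 = 1/39 - 1/(48.382) = 0.00497 cm^-1, so d_i2 = 201.113 cm.
m_2 = -(201.113)/(48.382) = -4.1567.
The system's lateral magnification is m_1 m_2 = (0.4412)(-4.1567) = -1.8339.

-1.83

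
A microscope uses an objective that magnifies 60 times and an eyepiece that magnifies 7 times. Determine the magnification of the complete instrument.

420

The overall magnification of a compound microscope is the product of the objective and eyepiece magnifications:
M = M_obj x M_eye = 60 x 7 = 420.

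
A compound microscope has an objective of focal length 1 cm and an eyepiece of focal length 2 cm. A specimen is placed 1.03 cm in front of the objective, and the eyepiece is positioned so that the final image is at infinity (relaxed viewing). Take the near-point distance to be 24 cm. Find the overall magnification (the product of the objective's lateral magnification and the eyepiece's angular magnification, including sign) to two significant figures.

-400

Objective: 1/d_i = 1/f_obj - 1/d_o = 1/1 - 1/1.03 = 0.02913 cm^-1, so d_i = 34.333 cm.
m_obj = -d_i/d_o = -34.333/1.03 = -33.333.
Eyepiece angular magnification (image at infinity): M_eye = D/f_e = 24/2 = 12.000.
Overall M = m_obj x M_eye = (-33.333)(12.000) = -400.00.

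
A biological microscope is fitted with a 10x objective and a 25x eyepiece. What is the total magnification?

The overall magnification of a compound microscope is the product of the objective and eyepiece magnifications:
M = M_obj x M_eye = 10 x 25 = 250.

250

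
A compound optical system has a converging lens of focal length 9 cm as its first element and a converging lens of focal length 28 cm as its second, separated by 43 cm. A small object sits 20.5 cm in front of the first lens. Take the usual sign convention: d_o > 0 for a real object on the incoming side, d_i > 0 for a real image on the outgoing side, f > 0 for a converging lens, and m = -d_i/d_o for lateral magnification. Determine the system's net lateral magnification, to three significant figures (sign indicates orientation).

-21.0

First lens: d_i1 = 1/(1/9 - 1/20.5) = 16.043 cm.
m_1 = -(16.043)/20.5 = -0.7826.
The intermediate image is 16.043 cm to the right of lens 1, so d_o2 = L - d_i1 = 43 - 16.043 = 26.957 cm.
Second lens: d_i2 = 1/(1/28 - 1/(26.957)) = -723.333 cm.
m_2 = -(-723.333)/(26.957) = 26.8333.
Total m = m_1 x m_2 = (-0.7826)(26.8333) = -21.0000.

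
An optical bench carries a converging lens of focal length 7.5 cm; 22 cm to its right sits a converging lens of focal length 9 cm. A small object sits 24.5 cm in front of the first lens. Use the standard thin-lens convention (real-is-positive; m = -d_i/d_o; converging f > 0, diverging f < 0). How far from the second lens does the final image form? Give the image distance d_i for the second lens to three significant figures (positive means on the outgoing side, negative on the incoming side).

46.0 cm

Lens 1: 1/d_i1 = 1/f_1 - 1/d_o1 = 1/7.5 - 1/24.5 = 0.09252 cm^-1, so d_i1 = 10.809 cm.
That image sits 11.191 cm in front of the second lens, so d_o2 = 11.191 cm.
Lens 2: 1/d_i2 = 1/f_2 - 1/d_o2 = 1/9 - 1/(11.191) = 0.02176 cm^-1, so d_i2 = 45.966 cm.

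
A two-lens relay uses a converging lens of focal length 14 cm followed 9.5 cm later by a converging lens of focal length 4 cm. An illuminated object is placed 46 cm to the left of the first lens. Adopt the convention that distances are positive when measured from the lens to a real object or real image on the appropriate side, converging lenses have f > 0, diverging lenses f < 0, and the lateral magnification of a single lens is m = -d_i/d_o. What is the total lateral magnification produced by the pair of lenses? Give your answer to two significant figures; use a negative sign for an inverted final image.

Applying the thin-lens equation to the first lens, 1/14 = 1/46 + 1/d_i1, which gives d_i1 = 20.125 cm.
Its lateral magnification is m_1 = -d_i1/d_o1 = -(20.125)/46 = -0.4375.
Since 20.125 cm > 9.5 cm, the first image lies past the second lens and serves as a virtual object: d_o2 = L - d_i1 = -10.625 cm.
Applying the thin-lens equation again with f_2 = 4 cm and d_o2 = -10.625 cm gives d_i2 = 2.906 cm.
m_2 = -(2.906)/(-10.625) = 0.2735.
Total m = m_1 x m_2 = (-0.4375)(0.2735) = -0.1197.

-0.12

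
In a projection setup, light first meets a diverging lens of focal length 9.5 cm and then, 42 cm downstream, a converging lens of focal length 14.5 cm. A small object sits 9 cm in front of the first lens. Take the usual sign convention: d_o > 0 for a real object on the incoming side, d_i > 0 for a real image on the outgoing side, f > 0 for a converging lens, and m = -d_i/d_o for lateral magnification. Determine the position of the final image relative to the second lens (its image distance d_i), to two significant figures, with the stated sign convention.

First lens: d_i1 = 1/(1/(-9.5) - 1/9) = -4.622 cm.
The intermediate image is virtual, 4.622 cm to the left of lens 1, so d_o2 = L - d_i1 = 42 - (-4.622) = 46.622 cm.
Second lens: d_i2 = 1/(1/14.5 - 1/(46.622)) = 21.045 cm.

21 cm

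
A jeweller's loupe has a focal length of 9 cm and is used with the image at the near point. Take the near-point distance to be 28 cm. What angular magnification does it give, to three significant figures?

4.11

M = 1 + D/f = 1 + 28/9 = 4.111.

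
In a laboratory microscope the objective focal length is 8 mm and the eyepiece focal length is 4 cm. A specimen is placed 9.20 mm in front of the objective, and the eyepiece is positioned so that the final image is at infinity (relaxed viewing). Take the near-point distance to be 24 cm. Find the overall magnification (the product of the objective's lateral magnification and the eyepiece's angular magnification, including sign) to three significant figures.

-40.0

Convert to cm: f_obj = 8 mm = 0.8 cm; d_o = 9.20 mm = 0.92 cm.
Objective: 1/d_i = 1/f_obj - 1/d_o = 1/0.8 - 1/0.92 = 0.16304 cm^-1, so d_i = 6.133 cm.
m_obj = -d_i/d_o = -6.133/0.92 = -6.667.
Eyepiece angular magnification (image at infinity): M_eye = D/f_e = 24/4 = 6.000.
Overall M = m_obj x M_eye = (-6.667)(6.000) = -40.00.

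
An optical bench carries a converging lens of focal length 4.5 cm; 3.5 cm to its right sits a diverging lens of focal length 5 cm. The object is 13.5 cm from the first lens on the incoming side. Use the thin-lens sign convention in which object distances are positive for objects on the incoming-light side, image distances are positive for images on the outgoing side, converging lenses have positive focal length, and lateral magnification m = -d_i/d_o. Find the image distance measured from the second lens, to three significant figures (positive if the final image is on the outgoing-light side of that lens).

Lens 1: 1/d_i1 = 1/f_1 - 1/d_o1 = 1/4.5 - 1/13.5 = 0.14815 cm^-1, so d_i1 = 6.750 cm.
This image would form 6.750 cm past lens 1, i.e. 3.250 cm beyond lens 2, so it is a virtual object for lens 2: d_o2 = 3.5 - 6.750 = -3.250 cm.
Lens 2: 1/d_i2 = 1/f_2 - 1/d_o2 = 1/(-5) - 1/(-3.250) = 0.10769 cm^-1, so d_i2 = 9.286 cm.

9.29 cm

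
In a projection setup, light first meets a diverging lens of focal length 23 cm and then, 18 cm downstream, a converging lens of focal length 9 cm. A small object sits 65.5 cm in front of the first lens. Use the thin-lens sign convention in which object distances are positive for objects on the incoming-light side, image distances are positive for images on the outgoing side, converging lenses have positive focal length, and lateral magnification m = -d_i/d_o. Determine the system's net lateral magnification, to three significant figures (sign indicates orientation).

-0.0899

First lens: d_i1 = 1/(1/(-23) - 1/65.5) = -17.023 cm.
m_1 = -(-17.023)/65.5 = 0.2599.
The intermediate image is virtual, 17.023 cm to the left of lens 1, so d_o2 = L - d_i1 = 18 - (-17.023) = 35.023 cm.
Second lens: d_i2 = 1/(1/9 - 1/(35.023)) = 12.113 cm.
m_2 = -(12.113)/(35.023) = -0.3459.
Total m = m_1 x m_2 = (0.2599)(-0.3459) = -0.0899.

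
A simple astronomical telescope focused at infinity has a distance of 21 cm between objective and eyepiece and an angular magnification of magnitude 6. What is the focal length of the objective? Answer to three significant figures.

18.0 cm

In normal adjustment the tube length equals f_obj + f_eye and |M| = f_obj/f_eye.
So f_obj = 6 f_eye and 6 f_eye + f_eye = 21 cm, giving f_eye = 21/7 = 3.000 cm and f_obj = 18.000 cm.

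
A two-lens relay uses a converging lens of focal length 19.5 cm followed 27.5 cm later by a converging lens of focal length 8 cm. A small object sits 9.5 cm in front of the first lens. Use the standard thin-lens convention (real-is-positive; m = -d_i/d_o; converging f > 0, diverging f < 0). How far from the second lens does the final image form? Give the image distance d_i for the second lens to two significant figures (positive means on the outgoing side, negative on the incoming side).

Applying the thin-lens equation to the first lens, 1/19.5 = 1/9.5 + 1/d_i1, which gives d_i1 = -18.525 cm.
The intermediate image is virtual, 18.525 cm to the left of lens 1, so d_o2 = L - d_i1 = 27.5 - (-18.525) = 46.025 cm.
Applying the thin-lens equation again with f_2 = 8 cm and d_o2 = 46.025 cm gives d_i2 = 9.683 cm.

9.7 cm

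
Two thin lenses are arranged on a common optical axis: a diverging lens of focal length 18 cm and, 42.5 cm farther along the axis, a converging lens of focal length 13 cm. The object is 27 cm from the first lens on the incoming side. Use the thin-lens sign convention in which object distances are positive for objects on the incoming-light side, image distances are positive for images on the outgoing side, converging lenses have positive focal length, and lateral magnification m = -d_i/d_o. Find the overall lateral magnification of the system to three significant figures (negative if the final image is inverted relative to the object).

-0.129

First lens: d_i1 = 1/(1/(-18) - 1/27) = -10.800 cm.
m_1 = -(-10.800)/27 = 0.4000.
With d_i1 < 0 the first image is virtual and lies on the object side; the object distance for lens 2 is d_o2 = 42.5 - (-10.800) = 53.300 cm.
Second lens: d_i2 = 1/(1/13 - 1/(53.300)) = 17.194 cm.
m_2 = -(17.194)/(53.300) = -0.3226.
Overall magnification: m = m_1 m_2 = -0.1290.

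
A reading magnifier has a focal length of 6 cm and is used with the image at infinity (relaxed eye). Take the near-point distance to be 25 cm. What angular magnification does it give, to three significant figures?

4.17

M = D/f = 25/6 = 4.167.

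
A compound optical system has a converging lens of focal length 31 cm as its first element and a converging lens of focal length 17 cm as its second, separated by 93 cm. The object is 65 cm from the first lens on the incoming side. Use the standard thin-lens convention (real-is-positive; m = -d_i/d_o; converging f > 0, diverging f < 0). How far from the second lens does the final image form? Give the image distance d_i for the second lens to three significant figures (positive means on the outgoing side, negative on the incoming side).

Applying the thin-lens equation to the first lens, 1/31 = 1/65 + 1/d_i1, which gives d_i1 = 59.265 cm.
Object distance for lens 2: d_o2 = 93 - 59.265 = 33.735 cm.
Applying the thin-lens equation again with f_2 = 17 cm and d_o2 = 33.735 cm gives d_i2 = 34.269 cm.

34.3 cm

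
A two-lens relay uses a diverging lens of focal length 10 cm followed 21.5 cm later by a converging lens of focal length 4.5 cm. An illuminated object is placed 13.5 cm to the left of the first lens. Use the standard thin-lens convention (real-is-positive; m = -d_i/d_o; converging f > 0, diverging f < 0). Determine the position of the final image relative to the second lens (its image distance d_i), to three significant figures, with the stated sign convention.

Lens 1: 1/d_i1 = 1/f_1 - 1/d_o1 = 1/(-10) - 1/13.5 = -0.17407 cm^-1, so d_i1 = -5.745 cm.
The intermediate image is virtual, 5.745 cm to the left of lens 1, so d_o2 = L - d_i1 = 21.5 - (-5.745) = 27.245 cm.
Lens 2: 1/d_i2 = 1/f_2 - 1/d_o2 = 1/4.5 - 1/(27.245) = 0.18552 cm^-1, so d_i2 = 5.390 cm.

5.39 cm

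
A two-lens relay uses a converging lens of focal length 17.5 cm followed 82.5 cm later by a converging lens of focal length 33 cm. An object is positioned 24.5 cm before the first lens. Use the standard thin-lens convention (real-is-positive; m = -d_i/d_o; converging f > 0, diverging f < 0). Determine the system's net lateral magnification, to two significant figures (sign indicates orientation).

First lens: d_i1 = 1/(1/17.5 - 1/24.5) = 61.250 cm.
m_1 = -(61.250)/24.5 = -2.5000.
Object distance for lens 2: d_o2 = 82.5 - 61.250 = 21.250 cm.
Second lens: d_i2 = 1/(1/33 - 1/(21.250)) = -59.681 cm.
m_2 = -(-59.681)/(21.250) = 2.8085.
Total m = m_1 x m_2 = (-2.5000)(2.8085) = -7.0213.

-7.0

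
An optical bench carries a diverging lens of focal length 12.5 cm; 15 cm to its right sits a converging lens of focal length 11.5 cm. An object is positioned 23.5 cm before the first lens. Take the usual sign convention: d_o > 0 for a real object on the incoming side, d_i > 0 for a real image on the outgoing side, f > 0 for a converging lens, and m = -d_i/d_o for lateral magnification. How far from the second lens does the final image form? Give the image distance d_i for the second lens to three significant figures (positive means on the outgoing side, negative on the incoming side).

22.8 cm

Applying the thin-lens equation to the first lens, 1/(-12.5) = 1/23.5 + 1/d_i1, which gives d_i1 = -8.160 cm.
With d_i1 < 0 the first image is virtual and lies on the object side; the object distance for lens 2 is d_o2 = 15 - (-8.160) = 23.160 cm.
Applying the thin-lens equation again with f_2 = 11.5 cm and d_o2 = 23.160 cm gives d_i2 = 22.842 cm.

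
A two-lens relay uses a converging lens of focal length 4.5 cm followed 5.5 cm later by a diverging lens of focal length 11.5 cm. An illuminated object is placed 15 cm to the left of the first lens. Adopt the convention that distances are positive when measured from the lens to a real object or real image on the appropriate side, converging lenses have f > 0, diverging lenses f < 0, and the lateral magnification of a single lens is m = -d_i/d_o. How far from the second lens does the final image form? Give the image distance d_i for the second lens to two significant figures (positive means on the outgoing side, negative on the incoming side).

1.0 cm

Lens 1: 1/d_i1 = 1/f_1 - 1/d_o1 = 1/4.5 - 1/15 = 0.15556 cm^-1, so d_i1 = 6.429 cm.
This image would form 6.429 cm past lens 1, i.e. 0.929 cm beyond lens 2, so it is a virtual object for lens 2: d_o2 = 5.5 - 6.429 = -0.929 cm.
Lens 2: 1/d_i2 = 1/f_2 - 1/d_o2 = 1/(-11.5) - 1/(-0.929) = 0.98997 cm^-1, so d_i2 = 1.010 cm.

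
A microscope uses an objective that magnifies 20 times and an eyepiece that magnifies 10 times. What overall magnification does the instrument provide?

200

The overall magnification of a compound microscope is the product of the objective and eyepiece magnifications:
M = M_obj x M_eye = 20 x 10 = 200.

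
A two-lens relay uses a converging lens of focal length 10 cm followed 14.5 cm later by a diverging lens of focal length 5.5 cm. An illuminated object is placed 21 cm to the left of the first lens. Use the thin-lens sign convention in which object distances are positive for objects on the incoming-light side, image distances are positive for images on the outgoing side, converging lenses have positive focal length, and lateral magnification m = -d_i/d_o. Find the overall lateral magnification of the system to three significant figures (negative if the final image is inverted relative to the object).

Lens 1: 1/d_i1 = 1/f_1 - 1/d_o1 = 1/10 - 1/21 = 0.05238 cm^-1, so d_i1 = 19.091 cm.
m_1 = -(19.091)/21 = -0.9091.
Since 19.091 cm > 14.5 cm, the first image lies past the second lens and serves as a virtual object: d_o2 = L - d_i1 = -4.591 cm.
Lens 2: 1/d_i2 = 1/f_2 - 1/d_o2 = 1/(-5.5) - 1/(-4.591) = 0.03600 cm^-1, so d_i2 = 27.775 cm.
m_2 = -(27.775)/(-4.591) = 6.0500.
Overall magnification: m = m_1 m_2 = -5.5000.

-5.50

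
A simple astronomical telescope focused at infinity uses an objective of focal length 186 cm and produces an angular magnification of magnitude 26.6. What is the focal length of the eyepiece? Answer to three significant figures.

6.99 cm

|M| = f_obj/f_eye, so f_eye = f_obj/|M| = 186/26.6 = 6.992 cm.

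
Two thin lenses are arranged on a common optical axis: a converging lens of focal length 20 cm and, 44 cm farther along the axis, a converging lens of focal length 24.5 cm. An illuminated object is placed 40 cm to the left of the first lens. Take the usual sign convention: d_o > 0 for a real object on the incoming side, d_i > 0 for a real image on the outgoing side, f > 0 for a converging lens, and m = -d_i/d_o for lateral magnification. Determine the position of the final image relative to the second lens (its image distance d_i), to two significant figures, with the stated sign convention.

Applying the thin-lens equation to the first lens, 1/20 = 1/40 + 1/d_i1, which gives d_i1 = 40.000 cm.
That image sits 4.000 cm in front of the second lens, so d_o2 = 4.000 cm.
Applying the thin-lens equation again with f_2 = 24.5 cm and d_o2 = 4.000 cm gives d_i2 = -4.780 cm.

-4.8 cm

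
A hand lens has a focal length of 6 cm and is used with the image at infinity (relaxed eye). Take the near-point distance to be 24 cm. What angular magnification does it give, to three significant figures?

M = D/f = 24/6 = 4.000.

4.00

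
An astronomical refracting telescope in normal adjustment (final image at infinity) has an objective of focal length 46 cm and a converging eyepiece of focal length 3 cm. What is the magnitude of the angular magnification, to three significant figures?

|M| = f_obj/|f_eye| = 46/3 = 15.333.

15.3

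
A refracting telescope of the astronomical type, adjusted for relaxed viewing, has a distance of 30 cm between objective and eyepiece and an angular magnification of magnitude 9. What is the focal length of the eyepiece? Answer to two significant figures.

3.0 cm

In normal adjustment the tube length equals f_obj + f_eye and |M| = f_obj/f_eye.
So f_obj = 9 f_eye and 9 f_eye + f_eye = 30 cm, giving f_eye = 30/10 = 3.000 cm and f_obj = 27.000 cm.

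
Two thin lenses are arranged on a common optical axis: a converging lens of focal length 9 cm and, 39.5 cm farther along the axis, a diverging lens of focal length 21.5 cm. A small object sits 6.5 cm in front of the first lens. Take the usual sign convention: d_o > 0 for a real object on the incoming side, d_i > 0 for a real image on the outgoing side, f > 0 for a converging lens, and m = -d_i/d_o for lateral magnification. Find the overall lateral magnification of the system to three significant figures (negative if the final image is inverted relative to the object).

First lens: d_i1 = 1/(1/9 - 1/6.5) = -23.400 cm.
m_1 = -(-23.400)/6.5 = 3.6000.
The intermediate image is virtual, 23.400 cm to the left of lens 1, so d_o2 = L - d_i1 = 39.5 - (-23.400) = 62.900 cm.
Second lens: d_i2 = 1/(1/(-21.5) - 1/(62.900)) = -16.023 cm.
m_2 = -(-16.023)/(62.900) = 0.2547.
Overall magnification: m = m_1 m_2 = 0.9171.

0.917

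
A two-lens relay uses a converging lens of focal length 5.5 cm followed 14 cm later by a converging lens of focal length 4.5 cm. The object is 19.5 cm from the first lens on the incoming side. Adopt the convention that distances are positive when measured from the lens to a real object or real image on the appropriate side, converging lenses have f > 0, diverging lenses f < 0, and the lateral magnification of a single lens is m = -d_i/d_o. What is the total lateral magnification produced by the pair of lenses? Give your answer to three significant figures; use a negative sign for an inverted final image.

0.961

First lens: d_i1 = 1/(1/5.5 - 1/19.5) = 7.661 cm.
m_1 = -(7.661)/19.5 = -0.3929.
The intermediate image is 7.661 cm to the right of lens 1, so d_o2 = L - d_i1 = 14 - 7.661 = 6.339 cm.
Second lens: d_i2 = 1/(1/4.5 - 1/(6.339)) = 15.510 cm.
m_2 = -(15.510)/(6.339) = -2.4466.
Total m = m_1 x m_2 = (-0.3929)(-2.4466) = 0.9612.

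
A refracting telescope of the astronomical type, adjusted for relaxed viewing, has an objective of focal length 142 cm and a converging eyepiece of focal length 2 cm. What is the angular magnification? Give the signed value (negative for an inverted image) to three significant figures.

M = -f_obj/f_eye = -142/(2) = -71.000.

-71.0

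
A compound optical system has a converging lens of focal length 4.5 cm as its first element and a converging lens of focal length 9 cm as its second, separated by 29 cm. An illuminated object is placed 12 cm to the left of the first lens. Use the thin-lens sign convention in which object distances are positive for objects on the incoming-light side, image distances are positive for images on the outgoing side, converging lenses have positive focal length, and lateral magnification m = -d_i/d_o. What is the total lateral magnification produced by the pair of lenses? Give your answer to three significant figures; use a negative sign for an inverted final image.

0.422

Lens 1: 1/d_i1 = 1/f_1 - 1/d_o1 = 1/4.5 - 1/12 = 0.13889 cm^-1, so d_i1 = 7.200 cm.
m_1 = -(7.200)/12 = -0.6000.
That image sits 21.800 cm in front of the second lens, so d_o2 = 21.800 cm.
Lens 2: 1/d_i2 = 1/f_2 - 1/d_o2 = 1/9 - 1/(21.800) = 0.06524 cm^-1, so d_i2 = 15.328 cm.
m_2 = -(15.328)/(21.800) = -0.7031.
Overall magnification: m = m_1 m_2 = 0.4219.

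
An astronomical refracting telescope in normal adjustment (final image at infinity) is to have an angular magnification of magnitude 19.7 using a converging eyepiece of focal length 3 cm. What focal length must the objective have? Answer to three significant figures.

59.1 cm

|M| = f_obj/|f_eye|, so f_obj = |M| x |f_eye| = 19.7 x 3 = 59.100 cm.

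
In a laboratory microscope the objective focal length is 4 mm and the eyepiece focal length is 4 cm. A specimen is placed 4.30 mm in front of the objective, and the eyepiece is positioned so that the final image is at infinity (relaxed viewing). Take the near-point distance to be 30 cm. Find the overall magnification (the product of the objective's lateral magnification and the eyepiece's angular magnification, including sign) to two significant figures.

Convert to cm: f_obj = 4 mm = 0.4 cm; d_o = 4.30 mm = 0.43 cm.
Objective: 1/d_i = 1/f_obj - 1/d_o = 1/0.4 - 1/0.43 = 0.17442 cm^-1, so d_i = 5.733 cm.
m_obj = -d_i/d_o = -5.733/0.43 = -13.333.
Eyepiece angular magnification (image at infinity): M_eye = D/f_e = 30/4 = 7.500.
Overall M = m_obj x M_eye = (-13.333)(7.500) = -100.00.

-100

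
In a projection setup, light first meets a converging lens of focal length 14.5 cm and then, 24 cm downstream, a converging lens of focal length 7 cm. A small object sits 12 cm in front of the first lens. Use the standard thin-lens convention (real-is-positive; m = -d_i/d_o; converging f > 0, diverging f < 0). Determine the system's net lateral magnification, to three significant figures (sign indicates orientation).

Applying the thin-lens equation to the first lens, 1/14.5 = 1/12 + 1/d_i1, which gives d_i1 = -69.600 cm.
Its lateral magnification is m_1 = -d_i1/d_o1 = -(-69.600)/12 = 5.8000.
The intermediate image is virtual, 69.600 cm to the left of lens 1, so d_o2 = L - d_i1 = 24 - (-69.600) = 93.600 cm.
Applying the thin-lens equation again with f_2 = 7 cm and d_o2 = 93.600 cm gives d_i2 = 7.566 cm.
m_2 = -(7.566)/(93.600) = -0.0808.
The system's lateral magnification is m_1 m_2 = (5.8000)(-0.0808) = -0.4688.

-0.469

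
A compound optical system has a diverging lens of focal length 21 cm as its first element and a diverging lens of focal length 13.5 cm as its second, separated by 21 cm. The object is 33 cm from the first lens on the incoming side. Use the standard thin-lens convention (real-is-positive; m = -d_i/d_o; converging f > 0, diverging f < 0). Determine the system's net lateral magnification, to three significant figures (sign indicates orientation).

0.111

Lens 1: 1/d_i1 = 1/f_1 - 1/d_o1 = 1/(-21) - 1/33 = -0.07792 cm^-1, so d_i1 = -12.833 cm.
m_1 = -(-12.833)/33 = 0.3889.
The intermediate image is virtual, 12.833 cm to the left of lens 1, so d_o2 = L - d_i1 = 21 - (-12.833) = 33.833 cm.
Lens 2: 1/d_i2 = 1/f_2 - 1/d_o2 = 1/(-13.5) - 1/(33.833) = -0.10363 cm^-1, so d_i2 = -9.650 cm.
m_2 = -(-9.650)/(33.833) = 0.2852.
The system's lateral magnification is m_1 m_2 = (0.3889)(0.2852) = 0.1109.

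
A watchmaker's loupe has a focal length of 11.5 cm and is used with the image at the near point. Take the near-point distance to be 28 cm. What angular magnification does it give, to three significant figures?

3.43

M = 1 + D/f = 1 + 28/11.5 = 3.435.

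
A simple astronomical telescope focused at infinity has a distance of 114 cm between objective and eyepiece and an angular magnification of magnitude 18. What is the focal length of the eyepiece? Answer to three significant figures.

6.00 cm

In normal adjustment the tube length equals f_obj + f_eye and |M| = f_obj/f_eye.
So f_obj = 18 f_eye and 18 f_eye + f_eye = 114 cm, giving f_eye = 114/19 = 6.000 cm and f_obj = 108.000 cm.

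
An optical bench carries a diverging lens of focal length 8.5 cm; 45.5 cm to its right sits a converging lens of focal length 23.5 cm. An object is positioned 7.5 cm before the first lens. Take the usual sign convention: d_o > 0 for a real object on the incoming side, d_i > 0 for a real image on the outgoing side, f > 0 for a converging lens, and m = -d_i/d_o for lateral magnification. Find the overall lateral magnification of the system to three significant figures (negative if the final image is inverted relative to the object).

Lens 1: 1/d_i1 = 1/f_1 - 1/d_o1 = 1/(-8.5) - 1/7.5 = -0.25098 cm^-1, so d_i1 = -3.984 cm.
m_1 = -(-3.984)/7.5 = 0.5312.
With d_i1 < 0 the first image is virtual and lies on the object side; the object distance for lens 2 is d_o2 = 45.5 - (-3.984) = 49.484 cm.
Lens 2: 1/d_i2 = 1/f_2 - 1/d_o2 = 1/23.5 - 1/(49.484) = 0.02234 cm^-1, so d_i2 = 44.753 cm.
m_2 = -(44.753)/(49.484) = -0.9044.
Total m = m_1 x m_2 = (0.5312)(-0.9044) = -0.4805.

-0.480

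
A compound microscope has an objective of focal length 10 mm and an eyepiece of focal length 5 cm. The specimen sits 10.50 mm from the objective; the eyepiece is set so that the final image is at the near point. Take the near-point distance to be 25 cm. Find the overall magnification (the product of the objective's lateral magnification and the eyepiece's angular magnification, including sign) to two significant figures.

-120

Convert to cm: f_obj = 10 mm = 1 cm; d_o = 10.50 mm = 1.05 cm.
Objective: 1/d_i = 1/f_obj - 1/d_o = 1/1 - 1/1.05 = 0.04762 cm^-1, so d_i = 21.000 cm.
m_obj = -d_i/d_o = -21.000/1.05 = -20.000.
Eyepiece angular magnification (image at near point): M_eye = 1 + D/f_e = 1 + 25/5 = 6.000.
Overall M = m_obj x M_eye = (-20.000)(6.000) = -120.00.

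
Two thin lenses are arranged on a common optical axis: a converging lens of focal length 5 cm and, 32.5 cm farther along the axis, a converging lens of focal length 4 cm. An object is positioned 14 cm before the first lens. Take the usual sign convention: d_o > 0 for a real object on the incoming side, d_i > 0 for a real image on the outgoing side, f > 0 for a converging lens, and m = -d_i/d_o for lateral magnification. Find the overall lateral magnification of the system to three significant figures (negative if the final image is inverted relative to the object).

0.107

First lens: d_i1 = 1/(1/5 - 1/14) = 7.778 cm.
m_1 = -(7.778)/14 = -0.5556.
The intermediate image is 7.778 cm to the right of lens 1, so d_o2 = L - d_i1 = 32.5 - 7.778 = 24.722 cm.
Second lens: d_i2 = 1/(1/4 - 1/(24.722)) = 4.772 cm.
m_2 = -(4.772)/(24.722) = -0.1930.
The system's lateral magnification is m_1 m_2 = (-0.5556)(-0.1930) = 0.1072.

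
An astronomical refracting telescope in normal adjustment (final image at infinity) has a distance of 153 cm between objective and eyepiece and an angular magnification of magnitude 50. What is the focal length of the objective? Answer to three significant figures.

In normal adjustment the tube length equals f_obj + f_eye and |M| = f_obj/f_eye.
So f_obj = 50 f_eye and 50 f_eye + f_eye = 153 cm, giving f_eye = 153/51 = 3.000 cm and f_obj = 150.000 cm.

150 cm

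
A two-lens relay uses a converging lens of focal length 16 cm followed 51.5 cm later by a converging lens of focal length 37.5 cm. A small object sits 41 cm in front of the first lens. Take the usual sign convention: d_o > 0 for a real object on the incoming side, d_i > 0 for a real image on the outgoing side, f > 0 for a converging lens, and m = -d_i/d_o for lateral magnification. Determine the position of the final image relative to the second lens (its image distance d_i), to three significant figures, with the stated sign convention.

Applying the thin-lens equation to the first lens, 1/16 = 1/41 + 1/d_i1, which gives d_i1 = 26.240 cm.
That image sits 25.260 cm in front of the second lens, so d_o2 = 25.260 cm.
Applying the thin-lens equation again with f_2 = 37.5 cm and d_o2 = 25.260 cm gives d_i2 = -77.390 cm.

-77.4 cm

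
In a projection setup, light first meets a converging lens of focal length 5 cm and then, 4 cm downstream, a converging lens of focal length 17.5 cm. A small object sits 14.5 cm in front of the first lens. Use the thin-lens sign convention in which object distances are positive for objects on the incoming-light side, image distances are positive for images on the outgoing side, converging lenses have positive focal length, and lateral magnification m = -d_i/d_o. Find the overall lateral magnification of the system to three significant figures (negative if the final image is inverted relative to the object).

-0.436

Applying the thin-lens equation to the first lens, 1/5 = 1/14.5 + 1/d_i1, which gives d_i1 = 7.632 cm.
Its lateral magnification is m_1 = -d_i1/d_o1 = -(7.632)/14.5 = -0.5263.
This image would form 7.632 cm past lens 1, i.e. 3.632 cm beyond lens 2, so it is a virtual object for lens 2: d_o2 = 4 - 7.632 = -3.632 cm.
Applying the thin-lens equation again with f_2 = 17.5 cm and d_o2 = -3.632 cm gives d_i2 = 3.007 cm.
m_2 = -(3.007)/(-3.632) = 0.8281.
Overall magnification: m = m_1 m_2 = -0.4359.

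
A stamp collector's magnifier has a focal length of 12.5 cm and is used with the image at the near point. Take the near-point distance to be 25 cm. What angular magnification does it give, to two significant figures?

3.0

M = 1 + D/f = 1 + 25/12.5 = 3.000.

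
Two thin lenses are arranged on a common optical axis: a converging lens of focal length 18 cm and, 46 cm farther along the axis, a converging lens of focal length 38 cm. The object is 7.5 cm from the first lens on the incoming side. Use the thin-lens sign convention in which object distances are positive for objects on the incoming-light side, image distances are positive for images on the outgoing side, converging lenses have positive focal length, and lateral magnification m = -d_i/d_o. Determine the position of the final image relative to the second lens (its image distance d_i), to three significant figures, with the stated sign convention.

Applying the thin-lens equation to the first lens, 1/18 = 1/7.5 + 1/d_i1, which gives d_i1 = -12.857 cm.
The intermediate image is virtual, 12.857 cm to the left of lens 1, so d_o2 = L - d_i1 = 46 - (-12.857) = 58.857 cm.
Applying the thin-lens equation again with f_2 = 38 cm and d_o2 = 58.857 cm gives d_i2 = 107.233 cm.

107 cm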